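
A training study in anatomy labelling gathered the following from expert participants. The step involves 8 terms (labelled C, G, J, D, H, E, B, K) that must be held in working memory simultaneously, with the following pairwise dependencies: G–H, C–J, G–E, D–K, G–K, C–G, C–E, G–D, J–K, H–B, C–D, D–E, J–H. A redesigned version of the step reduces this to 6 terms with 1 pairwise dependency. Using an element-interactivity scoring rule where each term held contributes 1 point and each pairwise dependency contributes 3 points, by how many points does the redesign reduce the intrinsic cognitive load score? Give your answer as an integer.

Original: 8 × 1 + 13 × 3 = 8 + 39 = 47.
Redesigned: 6 × 1 + 1 × 3 = 6 + 3 = 9.
Reduction = 47 − 9 = 38.

38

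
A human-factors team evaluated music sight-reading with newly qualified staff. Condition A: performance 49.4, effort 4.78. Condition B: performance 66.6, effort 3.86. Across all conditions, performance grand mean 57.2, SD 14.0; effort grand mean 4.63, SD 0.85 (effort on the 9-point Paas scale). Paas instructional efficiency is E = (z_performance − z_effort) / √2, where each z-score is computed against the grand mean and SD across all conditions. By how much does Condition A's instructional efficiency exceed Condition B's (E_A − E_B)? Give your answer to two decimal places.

-1.63

Condition A: z_P = (49.4 − 57.2)/14.0 = -0.5571; z_E = (4.78 − 4.63)/0.85 = 0.1765; E_A = (-0.5571 − 0.1765)/√2 = -0.5187.
Condition B: z_P = (66.6 − 57.2)/14.0 = 0.6714; z_E = (3.86 − 4.63)/0.85 = -0.9059; E_B = (0.6714 − (-0.9059))/√2 = 1.1153.
E_A − E_B = -0.5187 − 1.1153 = -1.6340 ≈ -1.63.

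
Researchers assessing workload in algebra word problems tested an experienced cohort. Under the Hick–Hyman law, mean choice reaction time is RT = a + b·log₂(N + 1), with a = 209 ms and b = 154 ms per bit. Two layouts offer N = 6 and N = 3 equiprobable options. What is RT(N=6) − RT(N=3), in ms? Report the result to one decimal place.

RT(6) = 209 + 154·log₂(7) = 209 + 154·2.8074 = 641.3396 ms.
RT(3) = 209 + 154·log₂(4) = 209 + 154·2.0000 = 517.0000 ms.
Difference = 641.3396 − 517.0000 = 124.3396 ≈ 124.3 ms.

124.3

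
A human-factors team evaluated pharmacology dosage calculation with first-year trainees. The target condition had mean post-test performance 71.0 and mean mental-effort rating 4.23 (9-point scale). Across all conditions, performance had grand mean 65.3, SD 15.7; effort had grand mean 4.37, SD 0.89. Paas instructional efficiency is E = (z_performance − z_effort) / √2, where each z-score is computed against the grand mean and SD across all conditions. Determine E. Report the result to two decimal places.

0.37

z_performance = (71.0 − 65.3) / 15.7 = 5.7000 / 15.7 = 0.3631.
z_effort = (4.23 − 4.37) / 0.89 = -0.1400 / 0.89 = -0.1573.
z_P − z_E = 0.3631 − (-0.1573) = 0.5204.
E = 0.5204 / √2 = 0.5204 / 1.41421 = 0.3680 ≈ 0.37.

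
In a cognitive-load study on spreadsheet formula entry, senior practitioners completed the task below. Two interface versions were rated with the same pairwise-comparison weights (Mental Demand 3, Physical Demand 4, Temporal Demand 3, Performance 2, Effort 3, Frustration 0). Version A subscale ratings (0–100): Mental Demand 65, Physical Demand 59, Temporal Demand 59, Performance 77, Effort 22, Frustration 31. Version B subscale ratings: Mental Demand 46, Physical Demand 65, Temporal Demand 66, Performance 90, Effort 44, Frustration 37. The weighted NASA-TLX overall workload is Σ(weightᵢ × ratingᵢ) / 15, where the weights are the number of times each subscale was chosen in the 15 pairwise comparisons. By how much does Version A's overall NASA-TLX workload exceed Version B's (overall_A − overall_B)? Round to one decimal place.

-5.3

Version A weighted sum = 3·65 + 4·59 + 3·59 + 2·77 + 3·22 + 0·31 = 195 + 236 + 177 + 154 + 66 + 0 = 828; overall_A = 828/15 = 55.2000.
Version B weighted sum = 3·46 + 4·65 + 3·66 + 2·90 + 3·44 + 0·37 = 138 + 260 + 198 + 180 + 132 + 0 = 908; overall_B = 908/15 = 60.5333.
Difference = 55.2000 − 60.5333 = -5.3333 ≈ -5.3.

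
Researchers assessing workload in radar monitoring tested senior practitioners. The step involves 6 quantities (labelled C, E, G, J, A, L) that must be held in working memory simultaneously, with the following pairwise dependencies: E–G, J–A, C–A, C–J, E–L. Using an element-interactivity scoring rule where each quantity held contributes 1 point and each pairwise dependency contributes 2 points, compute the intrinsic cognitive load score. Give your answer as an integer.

16

Count of quantities held simultaneously: 6.
Count of pairwise dependencies listed: 5.
Element contribution: 6 × 1 = 6.
Interaction contribution: 5 × 2 = 10.
Intrinsic load = 6 + 10 = 16.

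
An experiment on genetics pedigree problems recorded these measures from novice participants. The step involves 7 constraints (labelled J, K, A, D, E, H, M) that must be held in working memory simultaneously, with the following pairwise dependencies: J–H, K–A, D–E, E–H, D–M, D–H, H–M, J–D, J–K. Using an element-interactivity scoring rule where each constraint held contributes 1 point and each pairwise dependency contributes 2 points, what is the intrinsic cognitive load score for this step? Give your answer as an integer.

25

Count of constraints held simultaneously: 7.
Count of pairwise dependencies listed: 9.
Element contribution: 7 × 1 = 7.
Interaction contribution: 9 × 2 = 18.
Intrinsic load = 7 + 18 = 25.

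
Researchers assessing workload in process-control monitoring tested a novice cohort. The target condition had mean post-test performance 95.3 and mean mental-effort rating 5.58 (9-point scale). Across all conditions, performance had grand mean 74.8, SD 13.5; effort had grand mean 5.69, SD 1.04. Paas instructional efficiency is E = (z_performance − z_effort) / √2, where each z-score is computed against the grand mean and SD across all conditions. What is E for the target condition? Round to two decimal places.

1.15

z_performance = (95.3 − 74.8) / 13.5 = 20.5000 / 13.5 = 1.5185.
z_effort = (5.58 − 5.69) / 1.04 = -0.1100 / 1.04 = -0.1058.
z_P − z_E = 1.5185 − (-0.1058) = 1.6243.
E = 1.6243 / √2 = 1.6243 / 1.41421 = 1.1486 ≈ 1.15.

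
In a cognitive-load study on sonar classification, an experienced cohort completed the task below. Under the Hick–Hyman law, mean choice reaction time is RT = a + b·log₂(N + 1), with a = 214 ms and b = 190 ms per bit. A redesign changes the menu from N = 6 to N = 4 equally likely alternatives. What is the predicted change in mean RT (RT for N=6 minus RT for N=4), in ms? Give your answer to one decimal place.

92.2

RT(6) = 214 + 190·log₂(7) = 214 + 190·2.8074 = 747.4060 ms.
RT(4) = 214 + 190·log₂(5) = 214 + 190·2.3219 = 655.1610 ms.
Difference = 747.4060 − 655.1610 = 92.2450 ≈ 92.2 ms.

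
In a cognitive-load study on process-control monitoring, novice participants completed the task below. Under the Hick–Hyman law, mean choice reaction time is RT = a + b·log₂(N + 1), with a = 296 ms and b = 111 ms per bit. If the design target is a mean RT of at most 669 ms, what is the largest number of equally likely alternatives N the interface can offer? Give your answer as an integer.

Set 296 + 111·log₂(N + 1) ≤ 669.
log₂(N + 1) ≤ (669 − 296) / 111 = 3.3604.
N + 1 ≤ 2^3.3604 = 10.2703.
N ≤ 9.2703, so the largest integer N is 9.

9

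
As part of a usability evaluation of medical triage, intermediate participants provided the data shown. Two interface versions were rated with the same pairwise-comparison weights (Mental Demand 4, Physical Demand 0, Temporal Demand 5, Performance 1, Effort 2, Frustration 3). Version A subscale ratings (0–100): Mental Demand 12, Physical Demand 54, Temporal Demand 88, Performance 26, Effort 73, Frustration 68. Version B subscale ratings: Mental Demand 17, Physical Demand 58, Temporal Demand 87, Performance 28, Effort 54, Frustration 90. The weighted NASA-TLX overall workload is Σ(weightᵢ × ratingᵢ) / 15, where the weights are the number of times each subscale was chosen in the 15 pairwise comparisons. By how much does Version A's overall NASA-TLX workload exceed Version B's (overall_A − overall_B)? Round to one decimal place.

-3.0

Version A weighted sum = 4·12 + 0·54 + 5·88 + 1·26 + 2·73 + 3·68 = 48 + 0 + 440 + 26 + 146 + 204 = 864; overall_A = 864/15 = 57.6000.
Version B weighted sum = 4·17 + 0·58 + 5·87 + 1·28 + 2·54 + 3·90 = 68 + 0 + 435 + 28 + 108 + 270 = 909; overall_B = 909/15 = 60.6000.
Difference = 57.6000 − 60.6000 = -3.0000 ≈ -3.0.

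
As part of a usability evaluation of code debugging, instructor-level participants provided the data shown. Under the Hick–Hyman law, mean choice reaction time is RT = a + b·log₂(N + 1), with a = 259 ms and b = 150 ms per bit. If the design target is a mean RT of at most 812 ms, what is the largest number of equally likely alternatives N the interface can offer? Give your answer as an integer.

11

Set 259 + 150·log₂(N + 1) ≤ 812.
log₂(N + 1) ≤ (812 − 259) / 150 = 3.6867.
N + 1 ≤ 2^3.6867 = 12.8768.
N ≤ 11.8768, so the largest integer N is 11.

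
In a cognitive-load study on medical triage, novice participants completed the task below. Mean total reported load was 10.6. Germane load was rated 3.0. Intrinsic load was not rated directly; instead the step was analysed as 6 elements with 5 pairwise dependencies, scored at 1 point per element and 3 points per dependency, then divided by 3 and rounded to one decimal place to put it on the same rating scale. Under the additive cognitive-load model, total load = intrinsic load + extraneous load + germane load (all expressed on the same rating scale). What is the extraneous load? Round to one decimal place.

Intrinsic (element-interactivity): (6 × 1 + 5 × 3) / 3 = 21 / 3 = 7.0000 → 7.0.
extraneous load = total − intrinsic − germane
             = 10.6 − 7.0 − 3.0 = 0.6.

0.6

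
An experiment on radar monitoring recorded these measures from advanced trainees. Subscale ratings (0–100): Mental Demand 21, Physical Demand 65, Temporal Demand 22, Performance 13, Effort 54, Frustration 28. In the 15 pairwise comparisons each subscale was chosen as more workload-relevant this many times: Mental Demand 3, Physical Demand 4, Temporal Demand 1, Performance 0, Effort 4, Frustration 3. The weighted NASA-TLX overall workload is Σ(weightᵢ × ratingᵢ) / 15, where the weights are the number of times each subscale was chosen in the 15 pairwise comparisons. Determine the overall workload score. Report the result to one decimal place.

The tallies are the weights (they sum to 15).
Weighted sum = 3·21 + 4·65 + 1·22 + 0·13 + 4·54 + 3·28
            = 63 + 260 + 22 + 0 + 216 + 84 = 645.
Overall workload = 645 / 15 = 43.0000 ≈ 43.0.

43.0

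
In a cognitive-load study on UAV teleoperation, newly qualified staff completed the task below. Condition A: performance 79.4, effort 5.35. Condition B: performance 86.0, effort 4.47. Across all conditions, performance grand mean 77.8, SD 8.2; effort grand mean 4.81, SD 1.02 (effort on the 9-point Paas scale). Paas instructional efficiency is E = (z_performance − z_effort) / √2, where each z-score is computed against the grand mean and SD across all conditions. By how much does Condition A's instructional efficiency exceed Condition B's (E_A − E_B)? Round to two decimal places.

Condition A: z_P = (79.4 − 77.8)/8.2 = 0.1951; z_E = (5.35 − 4.81)/1.02 = 0.5294; E_A = (0.1951 − 0.5294)/√2 = -0.2364.
Condition B: z_P = (86.0 − 77.8)/8.2 = 1.0000; z_E = (4.47 − 4.81)/1.02 = -0.3333; E_B = (1.0000 − (-0.3333))/√2 = 0.9428.
E_A − E_B = -0.2364 − 0.9428 = -1.1792 ≈ -1.18.

-1.18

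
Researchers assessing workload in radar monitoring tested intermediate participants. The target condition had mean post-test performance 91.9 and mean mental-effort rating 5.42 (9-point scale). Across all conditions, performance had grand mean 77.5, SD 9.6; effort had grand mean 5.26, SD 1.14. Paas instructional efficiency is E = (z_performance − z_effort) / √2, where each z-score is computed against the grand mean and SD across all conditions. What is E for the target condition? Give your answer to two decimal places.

0.96

z_performance = (91.9 − 77.5) / 9.6 = 14.4000 / 9.6 = 1.5000.
z_effort = (5.42 − 5.26) / 1.14 = 0.1600 / 1.14 = 0.1404.
z_P − z_E = 1.5000 − 0.1404 = 1.3596.
E = 1.3596 / √2 = 1.3596 / 1.41421 = 0.9614 ≈ 0.96.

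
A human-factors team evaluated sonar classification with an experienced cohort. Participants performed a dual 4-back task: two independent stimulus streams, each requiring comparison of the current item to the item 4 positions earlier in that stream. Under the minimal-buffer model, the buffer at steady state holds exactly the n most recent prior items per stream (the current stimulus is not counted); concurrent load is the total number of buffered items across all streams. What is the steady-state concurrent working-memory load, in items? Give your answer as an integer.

Each stream's buffer holds its 4 most recent prior items.
Two independent streams: 2 × 4 = 8 buffered items at steady state.

8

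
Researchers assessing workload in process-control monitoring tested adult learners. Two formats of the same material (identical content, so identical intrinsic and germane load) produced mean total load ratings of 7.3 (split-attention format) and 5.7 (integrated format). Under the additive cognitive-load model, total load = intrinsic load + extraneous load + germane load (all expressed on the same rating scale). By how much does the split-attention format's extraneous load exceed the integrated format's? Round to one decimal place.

Intrinsic and germane load are equal across formats, so the difference in total load equals the difference in extraneous load.
Extraneous-load difference = 7.3 − 5.7 = 1.6.

1.6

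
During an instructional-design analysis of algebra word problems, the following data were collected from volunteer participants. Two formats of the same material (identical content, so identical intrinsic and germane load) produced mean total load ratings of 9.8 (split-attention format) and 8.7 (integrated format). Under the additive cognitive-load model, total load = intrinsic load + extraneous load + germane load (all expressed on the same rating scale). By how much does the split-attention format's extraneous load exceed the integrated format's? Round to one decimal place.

Intrinsic and germane load are equal across formats, so the difference in total load equals the difference in extraneous load.
Extraneous-load difference = 9.8 − 8.7 = 1.1.

1.1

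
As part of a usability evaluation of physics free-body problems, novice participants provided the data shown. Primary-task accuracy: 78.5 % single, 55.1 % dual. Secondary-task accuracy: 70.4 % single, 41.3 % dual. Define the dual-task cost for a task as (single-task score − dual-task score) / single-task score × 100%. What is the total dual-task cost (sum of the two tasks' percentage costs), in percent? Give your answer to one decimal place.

Primary cost = (78.5 − 55.1) / 78.5 × 100% = 29.8089%.
Secondary cost = (70.4 − 41.3) / 70.4 × 100% = 41.3352%.
Total = 29.8089% + 41.3352% = 71.1441% ≈ 71.1%.

71.1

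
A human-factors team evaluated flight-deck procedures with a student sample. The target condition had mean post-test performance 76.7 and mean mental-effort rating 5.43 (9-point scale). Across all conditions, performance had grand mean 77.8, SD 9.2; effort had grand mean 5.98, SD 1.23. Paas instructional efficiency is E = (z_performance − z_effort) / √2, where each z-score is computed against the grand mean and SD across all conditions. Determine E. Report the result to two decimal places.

0.23

z_performance = (76.7 − 77.8) / 9.2 = -1.1000 / 9.2 = -0.1196.
z_effort = (5.43 − 5.98) / 1.23 = -0.5500 / 1.23 = -0.4472.
z_P − z_E = -0.1196 − (-0.4472) = 0.3276.
E = 0.3276 / √2 = 0.3276 / 1.41421 = 0.2316 ≈ 0.23.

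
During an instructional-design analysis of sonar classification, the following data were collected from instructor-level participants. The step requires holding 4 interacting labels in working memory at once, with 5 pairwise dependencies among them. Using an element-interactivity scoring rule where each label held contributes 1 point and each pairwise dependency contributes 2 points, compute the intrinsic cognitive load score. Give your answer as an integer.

Element contribution: 4 × 1 = 4.
Interaction contribution: 5 × 2 = 10.
Intrinsic load = 4 + 10 = 14.

14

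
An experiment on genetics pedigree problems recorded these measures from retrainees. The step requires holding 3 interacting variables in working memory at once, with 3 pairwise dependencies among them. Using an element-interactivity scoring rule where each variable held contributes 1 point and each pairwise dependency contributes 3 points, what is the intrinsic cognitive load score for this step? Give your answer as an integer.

Element contribution: 3 × 1 = 3.
Interaction contribution: 3 × 3 = 9.
Intrinsic load = 3 + 9 = 12.

12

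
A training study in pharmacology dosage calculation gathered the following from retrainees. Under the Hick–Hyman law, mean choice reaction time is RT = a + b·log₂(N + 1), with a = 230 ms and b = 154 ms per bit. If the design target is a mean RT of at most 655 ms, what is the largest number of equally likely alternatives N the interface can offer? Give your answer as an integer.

5

Set 230 + 154·log₂(N + 1) ≤ 655.
log₂(N + 1) ≤ (655 − 230) / 154 = 2.7597.
N + 1 ≤ 2^2.7597 = 6.7726.
N ≤ 5.7726, so the largest integer N is 5.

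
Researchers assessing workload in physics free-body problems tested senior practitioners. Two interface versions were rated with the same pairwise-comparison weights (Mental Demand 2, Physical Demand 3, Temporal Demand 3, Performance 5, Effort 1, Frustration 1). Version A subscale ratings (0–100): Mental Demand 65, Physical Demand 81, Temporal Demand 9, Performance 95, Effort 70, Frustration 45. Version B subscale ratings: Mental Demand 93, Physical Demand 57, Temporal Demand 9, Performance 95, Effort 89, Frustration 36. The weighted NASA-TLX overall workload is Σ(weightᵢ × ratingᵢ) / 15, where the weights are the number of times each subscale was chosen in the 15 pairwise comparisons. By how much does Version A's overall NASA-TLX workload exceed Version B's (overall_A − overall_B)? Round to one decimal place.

Version A weighted sum = 2·65 + 3·81 + 3·9 + 5·95 + 1·70 + 1·45 = 130 + 243 + 27 + 475 + 70 + 45 = 990; overall_A = 990/15 = 66.0000.
Version B weighted sum = 2·93 + 3·57 + 3·9 + 5·95 + 1·89 + 1·36 = 186 + 171 + 27 + 475 + 89 + 36 = 984; overall_B = 984/15 = 65.6000.
Difference = 66.0000 − 65.6000 = 0.4000 ≈ 0.4.

0.4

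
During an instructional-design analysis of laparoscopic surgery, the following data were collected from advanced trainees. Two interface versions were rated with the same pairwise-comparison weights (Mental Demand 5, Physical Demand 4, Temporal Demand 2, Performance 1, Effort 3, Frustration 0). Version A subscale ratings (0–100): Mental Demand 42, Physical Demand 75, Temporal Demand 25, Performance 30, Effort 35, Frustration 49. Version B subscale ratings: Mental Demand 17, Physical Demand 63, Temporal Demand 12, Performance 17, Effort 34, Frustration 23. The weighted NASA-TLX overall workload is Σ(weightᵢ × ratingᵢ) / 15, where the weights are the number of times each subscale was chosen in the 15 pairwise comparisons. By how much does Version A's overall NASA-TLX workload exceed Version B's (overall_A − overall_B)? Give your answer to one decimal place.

Version A weighted sum = 5·42 + 4·75 + 2·25 + 1·30 + 3·35 + 0·49 = 210 + 300 + 50 + 30 + 105 + 0 = 695; overall_A = 695/15 = 46.3333.
Version B weighted sum = 5·17 + 4·63 + 2·12 + 1·17 + 3·34 + 0·23 = 85 + 252 + 24 + 17 + 102 + 0 = 480; overall_B = 480/15 = 32.0000.
Difference = 46.3333 − 32.0000 = 14.3333 ≈ 14.3.

14.3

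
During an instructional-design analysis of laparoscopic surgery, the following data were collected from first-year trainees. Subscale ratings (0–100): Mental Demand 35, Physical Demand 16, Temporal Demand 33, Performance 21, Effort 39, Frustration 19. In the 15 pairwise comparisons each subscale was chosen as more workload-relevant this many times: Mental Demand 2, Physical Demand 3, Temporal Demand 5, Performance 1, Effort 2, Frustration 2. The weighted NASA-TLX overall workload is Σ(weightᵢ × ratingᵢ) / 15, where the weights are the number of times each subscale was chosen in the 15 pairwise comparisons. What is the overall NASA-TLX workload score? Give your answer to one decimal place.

The tallies are the weights (they sum to 15).
Weighted sum = 2·35 + 3·16 + 5·33 + 1·21 + 2·39 + 2·19
            = 70 + 48 + 165 + 21 + 78 + 38 = 420.
Overall workload = 420 / 15 = 28.0000 ≈ 28.0.

28.0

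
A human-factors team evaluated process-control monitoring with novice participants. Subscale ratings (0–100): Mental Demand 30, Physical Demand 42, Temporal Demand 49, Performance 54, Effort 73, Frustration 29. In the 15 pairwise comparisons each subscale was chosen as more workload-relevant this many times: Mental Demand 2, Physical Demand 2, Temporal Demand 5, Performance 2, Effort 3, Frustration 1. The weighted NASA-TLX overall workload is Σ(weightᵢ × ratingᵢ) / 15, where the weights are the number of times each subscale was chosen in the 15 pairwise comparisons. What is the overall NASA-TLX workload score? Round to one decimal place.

The tallies are the weights (they sum to 15).
Weighted sum = 2·30 + 2·42 + 5·49 + 2·54 + 3·73 + 1·29
            = 60 + 84 + 245 + 108 + 219 + 29 = 745.
Overall workload = 745 / 15 = 49.6667 ≈ 49.7.

49.7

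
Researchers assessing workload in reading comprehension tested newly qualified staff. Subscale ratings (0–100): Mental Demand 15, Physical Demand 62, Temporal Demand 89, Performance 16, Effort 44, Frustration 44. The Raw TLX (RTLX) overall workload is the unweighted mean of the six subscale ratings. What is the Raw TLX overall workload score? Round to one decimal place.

Sum of ratings = 15 + 62 + 89 + 16 + 44 + 44 = 270.
RTLX = 270 / 6 = 45.0000 ≈ 45.0.

45.0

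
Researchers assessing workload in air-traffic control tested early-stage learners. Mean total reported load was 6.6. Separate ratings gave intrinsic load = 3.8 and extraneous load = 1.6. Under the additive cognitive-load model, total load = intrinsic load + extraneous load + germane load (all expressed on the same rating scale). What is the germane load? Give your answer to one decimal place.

1.2

germane load = total − intrinsic − extraneous
             = 6.6 − 3.8 − 1.6 = 1.2.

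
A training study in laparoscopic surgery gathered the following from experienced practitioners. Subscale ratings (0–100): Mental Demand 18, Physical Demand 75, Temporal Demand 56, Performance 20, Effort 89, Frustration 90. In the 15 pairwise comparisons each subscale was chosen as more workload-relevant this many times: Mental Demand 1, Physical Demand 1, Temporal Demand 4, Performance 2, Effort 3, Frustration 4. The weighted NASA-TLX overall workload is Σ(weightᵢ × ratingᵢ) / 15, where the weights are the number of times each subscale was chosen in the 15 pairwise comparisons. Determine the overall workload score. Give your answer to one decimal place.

The tallies are the weights (they sum to 15).
Weighted sum = 1·18 + 1·75 + 4·56 + 2·20 + 3·89 + 4·90
            = 18 + 75 + 224 + 40 + 267 + 360 = 984.
Overall workload = 984 / 15 = 65.6000 ≈ 65.6.

65.6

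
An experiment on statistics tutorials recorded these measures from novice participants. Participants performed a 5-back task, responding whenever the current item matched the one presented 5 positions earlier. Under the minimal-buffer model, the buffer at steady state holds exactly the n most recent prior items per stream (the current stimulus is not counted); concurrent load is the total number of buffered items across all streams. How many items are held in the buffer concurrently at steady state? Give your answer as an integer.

5

The buffer holds the 5 most recent prior items.
Steady-state concurrent load = 5 items.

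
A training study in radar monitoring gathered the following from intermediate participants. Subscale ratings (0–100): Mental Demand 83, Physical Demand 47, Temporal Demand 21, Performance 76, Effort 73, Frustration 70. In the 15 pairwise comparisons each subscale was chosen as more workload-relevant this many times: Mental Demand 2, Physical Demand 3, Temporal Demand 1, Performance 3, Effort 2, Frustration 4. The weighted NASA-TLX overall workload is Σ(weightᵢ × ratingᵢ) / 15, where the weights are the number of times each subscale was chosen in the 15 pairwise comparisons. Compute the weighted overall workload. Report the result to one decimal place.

65.5

The tallies are the weights (they sum to 15).
Weighted sum = 2·83 + 3·47 + 1·21 + 3·76 + 2·73 + 4·70
            = 166 + 141 + 21 + 228 + 146 + 280 = 982.
Overall workload = 982 / 15 = 65.4667 ≈ 65.5.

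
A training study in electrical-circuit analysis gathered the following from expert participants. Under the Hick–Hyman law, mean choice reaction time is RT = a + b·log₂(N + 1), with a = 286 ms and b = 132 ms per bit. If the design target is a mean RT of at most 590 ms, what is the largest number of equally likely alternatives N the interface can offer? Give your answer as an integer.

Set 286 + 132·log₂(N + 1) ≤ 590.
log₂(N + 1) ≤ (590 − 286) / 132 = 2.3030.
N + 1 ≤ 2^2.3030 = 4.9348.
N ≤ 3.9348, so the largest integer N is 3.

3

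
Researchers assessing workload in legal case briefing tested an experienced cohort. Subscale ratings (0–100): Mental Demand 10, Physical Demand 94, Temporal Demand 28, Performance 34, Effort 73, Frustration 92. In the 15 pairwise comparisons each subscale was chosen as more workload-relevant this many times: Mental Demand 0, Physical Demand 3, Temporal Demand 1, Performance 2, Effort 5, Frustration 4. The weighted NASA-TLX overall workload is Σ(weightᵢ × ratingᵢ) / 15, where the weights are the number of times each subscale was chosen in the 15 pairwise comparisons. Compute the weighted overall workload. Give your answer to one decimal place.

74.1

The tallies are the weights (they sum to 15).
Weighted sum = 0·10 + 3·94 + 1·28 + 2·34 + 5·73 + 4·92
            = 0 + 282 + 28 + 68 + 365 + 368 = 1111.
Overall workload = 1111 / 15 = 74.0667 ≈ 74.1.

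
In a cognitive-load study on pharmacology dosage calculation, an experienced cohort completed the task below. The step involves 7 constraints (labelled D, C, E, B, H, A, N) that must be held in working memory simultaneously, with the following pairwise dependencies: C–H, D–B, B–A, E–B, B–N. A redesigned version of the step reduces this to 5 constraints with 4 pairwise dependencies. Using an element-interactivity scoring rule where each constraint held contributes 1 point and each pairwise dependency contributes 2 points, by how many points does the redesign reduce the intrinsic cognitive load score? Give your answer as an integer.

4

Original: 7 × 1 + 5 × 2 = 7 + 10 = 17.
Redesigned: 5 × 1 + 4 × 2 = 5 + 8 = 13.
Reduction = 17 − 13 = 4.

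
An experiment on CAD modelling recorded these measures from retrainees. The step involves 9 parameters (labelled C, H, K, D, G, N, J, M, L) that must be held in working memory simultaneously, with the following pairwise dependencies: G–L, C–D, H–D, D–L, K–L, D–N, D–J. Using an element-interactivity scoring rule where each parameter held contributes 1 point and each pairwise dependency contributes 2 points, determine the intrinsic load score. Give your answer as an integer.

23

Count of parameters held simultaneously: 9.
Count of pairwise dependencies listed: 7.
Element contribution: 9 × 1 = 9.
Interaction contribution: 7 × 2 = 14.
Intrinsic load = 9 + 14 = 23.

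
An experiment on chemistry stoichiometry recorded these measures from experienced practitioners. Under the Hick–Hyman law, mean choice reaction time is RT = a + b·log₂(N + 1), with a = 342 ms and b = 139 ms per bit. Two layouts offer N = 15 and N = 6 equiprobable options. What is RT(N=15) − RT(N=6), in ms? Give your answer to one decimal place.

RT(15) = 342 + 139·log₂(16) = 342 + 139·4.0000 = 898.0000 ms.
RT(6) = 342 + 139·log₂(7) = 342 + 139·2.8074 = 732.2286 ms.
Difference = 898.0000 − 732.2286 = 165.7714 ≈ 165.8 ms.

165.8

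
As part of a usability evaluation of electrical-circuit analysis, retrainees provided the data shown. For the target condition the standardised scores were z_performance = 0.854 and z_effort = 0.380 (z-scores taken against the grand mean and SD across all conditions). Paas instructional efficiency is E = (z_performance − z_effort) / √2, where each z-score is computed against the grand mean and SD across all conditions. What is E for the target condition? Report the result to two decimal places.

z_P − z_E = 0.854 − 0.380 = 0.4740.
E = 0.4740 / √2 = 0.4740 / 1.41421 = 0.3352 ≈ 0.34.

0.34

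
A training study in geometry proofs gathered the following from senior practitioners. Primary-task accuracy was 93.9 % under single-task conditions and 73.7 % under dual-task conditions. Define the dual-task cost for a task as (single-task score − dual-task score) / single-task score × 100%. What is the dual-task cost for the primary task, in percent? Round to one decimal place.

Cost = (93.9 − 73.7) / 93.9 × 100%
     = 20.2000 / 93.9 × 100% = 21.5122%.
≈ 21.5%.

21.5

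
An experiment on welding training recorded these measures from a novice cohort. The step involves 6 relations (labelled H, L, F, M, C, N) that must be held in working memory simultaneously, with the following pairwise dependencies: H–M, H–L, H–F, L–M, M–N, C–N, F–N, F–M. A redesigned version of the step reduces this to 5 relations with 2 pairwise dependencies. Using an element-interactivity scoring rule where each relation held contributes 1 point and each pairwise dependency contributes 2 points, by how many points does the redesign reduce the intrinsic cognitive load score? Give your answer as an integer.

13

Original: 6 × 1 + 8 × 2 = 6 + 16 = 22.
Redesigned: 5 × 1 + 2 × 2 = 5 + 4 = 9.
Reduction = 22 − 9 = 13.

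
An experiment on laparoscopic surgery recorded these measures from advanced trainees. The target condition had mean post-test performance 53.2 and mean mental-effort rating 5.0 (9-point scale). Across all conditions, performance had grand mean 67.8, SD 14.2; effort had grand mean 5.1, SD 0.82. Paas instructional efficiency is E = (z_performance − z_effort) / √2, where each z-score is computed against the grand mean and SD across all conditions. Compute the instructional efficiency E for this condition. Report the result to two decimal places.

z_performance = (53.2 − 67.8) / 14.2 = -14.6000 / 14.2 = -1.0282.
z_effort = (5.0 − 5.1) / 0.82 = -0.1000 / 0.82 = -0.1220.
z_P − z_E = -1.0282 − (-0.1220) = -0.9062.
E = -0.9062 / √2 = -0.9062 / 1.41421 = -0.6408 ≈ -0.64.

-0.64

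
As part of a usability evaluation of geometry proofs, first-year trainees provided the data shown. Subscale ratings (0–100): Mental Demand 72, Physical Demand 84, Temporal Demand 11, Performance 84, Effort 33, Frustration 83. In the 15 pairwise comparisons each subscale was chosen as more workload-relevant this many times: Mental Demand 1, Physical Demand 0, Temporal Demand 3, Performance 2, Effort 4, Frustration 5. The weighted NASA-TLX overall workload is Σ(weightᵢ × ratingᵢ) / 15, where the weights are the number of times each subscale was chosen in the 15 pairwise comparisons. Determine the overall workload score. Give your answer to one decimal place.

The tallies are the weights (they sum to 15).
Weighted sum = 1·72 + 0·84 + 3·11 + 2·84 + 4·33 + 5·83
            = 72 + 0 + 33 + 168 + 132 + 415 = 820.
Overall workload = 820 / 15 = 54.6667 ≈ 54.7.

54.7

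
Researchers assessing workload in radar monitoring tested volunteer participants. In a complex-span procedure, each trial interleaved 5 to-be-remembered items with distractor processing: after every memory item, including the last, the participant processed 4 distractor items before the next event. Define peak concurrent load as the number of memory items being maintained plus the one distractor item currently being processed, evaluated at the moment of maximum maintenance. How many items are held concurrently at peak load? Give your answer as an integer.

6

Maintenance is greatest during the distractor(s) after memory item 5: all 5 memory items are being held.
One distractor item is concurrently being processed.
Peak concurrent load = 5 + 1 = 6 items.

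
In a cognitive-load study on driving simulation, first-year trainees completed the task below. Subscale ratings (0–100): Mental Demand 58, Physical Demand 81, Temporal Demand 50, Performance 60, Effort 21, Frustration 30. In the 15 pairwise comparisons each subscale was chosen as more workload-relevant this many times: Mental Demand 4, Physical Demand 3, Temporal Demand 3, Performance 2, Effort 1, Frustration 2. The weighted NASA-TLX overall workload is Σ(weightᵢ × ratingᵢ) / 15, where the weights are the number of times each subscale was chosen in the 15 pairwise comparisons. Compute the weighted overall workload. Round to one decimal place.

The tallies are the weights (they sum to 15).
Weighted sum = 4·58 + 3·81 + 3·50 + 2·60 + 1·21 + 2·30
            = 232 + 243 + 150 + 120 + 21 + 60 = 826.
Overall workload = 826 / 15 = 55.0667 ≈ 55.1.

55.1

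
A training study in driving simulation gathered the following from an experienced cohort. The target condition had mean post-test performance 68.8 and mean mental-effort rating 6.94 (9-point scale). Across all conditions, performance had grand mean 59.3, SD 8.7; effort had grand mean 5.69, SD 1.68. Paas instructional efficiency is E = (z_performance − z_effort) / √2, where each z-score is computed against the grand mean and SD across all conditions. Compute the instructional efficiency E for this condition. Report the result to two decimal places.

0.25

z_performance = (68.8 − 59.3) / 8.7 = 9.5000 / 8.7 = 1.0920.
z_effort = (6.94 − 5.69) / 1.68 = 1.2500 / 1.68 = 0.7440.
z_P − z_E = 1.0920 − 0.7440 = 0.3480.
E = 0.3480 / √2 = 0.3480 / 1.41421 = 0.2461 ≈ 0.25.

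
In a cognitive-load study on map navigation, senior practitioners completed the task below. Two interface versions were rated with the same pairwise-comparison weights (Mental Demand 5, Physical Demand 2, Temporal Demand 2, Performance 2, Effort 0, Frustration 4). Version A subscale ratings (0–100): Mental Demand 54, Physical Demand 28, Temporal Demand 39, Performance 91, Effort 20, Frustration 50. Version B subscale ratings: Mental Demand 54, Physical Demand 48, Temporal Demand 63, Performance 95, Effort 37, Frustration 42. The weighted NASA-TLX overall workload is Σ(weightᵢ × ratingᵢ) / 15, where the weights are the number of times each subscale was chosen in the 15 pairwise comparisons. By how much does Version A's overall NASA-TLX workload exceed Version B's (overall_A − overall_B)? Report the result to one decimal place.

-4.3

Version A weighted sum = 5·54 + 2·28 + 2·39 + 2·91 + 0·20 + 4·50 = 270 + 56 + 78 + 182 + 0 + 200 = 786; overall_A = 786/15 = 52.4000.
Version B weighted sum = 5·54 + 2·48 + 2·63 + 2·95 + 0·37 + 4·42 = 270 + 96 + 126 + 190 + 0 + 168 = 850; overall_B = 850/15 = 56.6667.
Difference = 52.4000 − 56.6667 = -4.2667 ≈ -4.3.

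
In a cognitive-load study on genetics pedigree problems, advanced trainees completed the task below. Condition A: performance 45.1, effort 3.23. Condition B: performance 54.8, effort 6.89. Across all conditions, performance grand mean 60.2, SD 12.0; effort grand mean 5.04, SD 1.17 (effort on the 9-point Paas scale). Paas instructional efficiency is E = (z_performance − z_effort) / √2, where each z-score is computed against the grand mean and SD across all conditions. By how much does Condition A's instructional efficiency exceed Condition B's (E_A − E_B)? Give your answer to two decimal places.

Condition A: z_P = (45.1 − 60.2)/12.0 = -1.2583; z_E = (3.23 − 5.04)/1.17 = -1.5470; E_A = (-1.2583 − (-1.5470))/√2 = 0.2041.
Condition B: z_P = (54.8 − 60.2)/12.0 = -0.4500; z_E = (6.89 − 5.04)/1.17 = 1.5812; E_B = (-0.4500 − 1.5812)/√2 = -1.4363.
E_A − E_B = 0.2041 − (-1.4363) = 1.6404 ≈ 1.64.

1.64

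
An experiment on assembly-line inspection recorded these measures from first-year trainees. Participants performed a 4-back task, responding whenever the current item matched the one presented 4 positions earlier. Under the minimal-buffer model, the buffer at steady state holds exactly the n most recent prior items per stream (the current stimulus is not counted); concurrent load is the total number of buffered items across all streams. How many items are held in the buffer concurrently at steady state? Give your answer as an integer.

4

The buffer holds the 4 most recent prior items.
Steady-state concurrent load = 4 items.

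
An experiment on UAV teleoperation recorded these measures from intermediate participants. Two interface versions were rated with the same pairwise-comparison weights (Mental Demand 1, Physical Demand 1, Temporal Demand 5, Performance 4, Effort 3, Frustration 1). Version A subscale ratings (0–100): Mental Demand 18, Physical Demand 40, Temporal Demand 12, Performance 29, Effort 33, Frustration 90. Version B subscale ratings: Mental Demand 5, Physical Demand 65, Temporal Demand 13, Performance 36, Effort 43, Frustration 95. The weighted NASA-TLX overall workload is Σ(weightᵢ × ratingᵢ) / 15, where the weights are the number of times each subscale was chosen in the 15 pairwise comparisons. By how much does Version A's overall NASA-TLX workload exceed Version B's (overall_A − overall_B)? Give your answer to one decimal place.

Version A weighted sum = 1·18 + 1·40 + 5·12 + 4·29 + 3·33 + 1·90 = 18 + 40 + 60 + 116 + 99 + 90 = 423; overall_A = 423/15 = 28.2000.
Version B weighted sum = 1·5 + 1·65 + 5·13 + 4·36 + 3·43 + 1·95 = 5 + 65 + 65 + 144 + 129 + 95 = 503; overall_B = 503/15 = 33.5333.
Difference = 28.2000 − 33.5333 = -5.3333 ≈ -5.3.

-5.3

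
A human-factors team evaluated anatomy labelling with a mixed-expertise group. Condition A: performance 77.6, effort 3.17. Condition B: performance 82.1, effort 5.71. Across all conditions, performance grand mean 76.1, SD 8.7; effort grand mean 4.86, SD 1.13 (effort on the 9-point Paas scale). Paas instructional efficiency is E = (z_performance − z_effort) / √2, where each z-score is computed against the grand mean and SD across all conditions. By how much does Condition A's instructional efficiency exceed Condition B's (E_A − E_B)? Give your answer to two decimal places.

Condition A: z_P = (77.6 − 76.1)/8.7 = 0.1724; z_E = (3.17 − 4.86)/1.13 = -1.4956; E_A = (0.1724 − (-1.4956))/√2 = 1.1795.
Condition B: z_P = (82.1 − 76.1)/8.7 = 0.6897; z_E = (5.71 − 4.86)/1.13 = 0.7522; E_B = (0.6897 − 0.7522)/√2 = -0.0442.
E_A − E_B = 1.1795 − (-0.0442) = 1.2237 ≈ 1.22.

1.22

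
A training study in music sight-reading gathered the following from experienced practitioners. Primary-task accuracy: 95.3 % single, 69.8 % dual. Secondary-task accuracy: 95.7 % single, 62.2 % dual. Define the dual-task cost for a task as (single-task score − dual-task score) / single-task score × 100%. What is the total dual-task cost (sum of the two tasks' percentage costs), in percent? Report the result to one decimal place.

Primary cost = (95.3 − 69.8) / 95.3 × 100% = 26.7576%.
Secondary cost = (95.7 − 62.2) / 95.7 × 100% = 35.0052%.
Total = 26.7576% + 35.0052% = 61.7628% ≈ 61.8%.

61.8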